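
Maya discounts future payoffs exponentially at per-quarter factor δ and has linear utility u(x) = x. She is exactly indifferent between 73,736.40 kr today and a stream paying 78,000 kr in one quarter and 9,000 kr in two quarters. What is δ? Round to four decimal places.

Equating present values: 73736.40 = 78000δ + 9000δ².
So 9000δ² + 78000δ − 73736.40 = 0.
By the quadratic formula (taking the positive root), δ = (−78000 + √8738510400.00) / 18000 ≈ 0.8600.

δ ≈ 0.8600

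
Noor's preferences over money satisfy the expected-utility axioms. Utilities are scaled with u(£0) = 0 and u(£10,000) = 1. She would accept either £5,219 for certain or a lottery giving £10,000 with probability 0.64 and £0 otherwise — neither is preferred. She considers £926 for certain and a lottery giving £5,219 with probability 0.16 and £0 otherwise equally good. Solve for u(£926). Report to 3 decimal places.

From the first indifference, u(£5,219) = 0.64·u(£10,000) + 0.36·u(£0) = 0.64·1 + 0.36·0 = 0.64.
Chaining: u(£926) = 0.16·0.64 + 0.84·0.00 = 0.1024.

0.102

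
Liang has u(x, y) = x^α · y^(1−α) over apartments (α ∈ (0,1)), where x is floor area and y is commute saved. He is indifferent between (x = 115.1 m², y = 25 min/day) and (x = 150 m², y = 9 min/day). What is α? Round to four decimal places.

α ≈ 0.7941

Indifference: 115.1^α · 25^(1−α) = 150^α · 9^(1−α).
(115.1/150)^α = (9/25)^(1−α); take logs: α·ln(115.1/150) = (1−α)·ln(9/25), i.e. α·-0.2648340 = (1−α)·-1.0216512.
With A = -0.2648340 and B = -1.0216512: α·A = (1−α)·B, so α = B/(A+B) = -1.0216512/-1.2864852 ≈ 0.7941.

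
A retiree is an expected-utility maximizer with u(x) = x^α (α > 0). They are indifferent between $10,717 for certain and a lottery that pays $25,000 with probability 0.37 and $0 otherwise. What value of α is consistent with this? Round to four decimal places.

EU(lottery) = 0.37·25000^α + 0.63·0 = 0.37·25000^α.
Setting u(10717) equal to that: 10717^α = 0.37·25000^α ⇒ (10717/25000)^α = 0.37.
Taking logs: α·ln(10717/25000) = ln(0.37), so α = -0.9942523 / -0.8470446 ≈ 1.1738.

α ≈ 1.1738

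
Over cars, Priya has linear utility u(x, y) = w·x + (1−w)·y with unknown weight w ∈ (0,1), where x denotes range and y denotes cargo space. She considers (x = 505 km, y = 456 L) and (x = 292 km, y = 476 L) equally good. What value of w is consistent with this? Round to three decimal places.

w = 0.086

Indifference: w·505 + (1−w)·456 = w·292 + (1−w)·476.
w·(505−292) = (1−w)·(476−456), i.e. w·213 = (1−w)·20.
The marginal rate of substitution is 20/213, so w = 20/(213+20) = 0.086.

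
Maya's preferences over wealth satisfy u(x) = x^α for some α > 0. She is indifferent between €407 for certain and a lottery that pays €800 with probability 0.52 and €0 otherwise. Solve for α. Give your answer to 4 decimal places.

α ≈ 0.9676

Since u(0) = 0, the lottery's EU is 0.52·800^α.
Indifference: 407^α = 0.52·800^α, so (407/800)^α = 0.52.
Taking logs: α·ln(407/800) = ln(0.52), so α = -0.6539265 / -0.6757985 ≈ 0.9676.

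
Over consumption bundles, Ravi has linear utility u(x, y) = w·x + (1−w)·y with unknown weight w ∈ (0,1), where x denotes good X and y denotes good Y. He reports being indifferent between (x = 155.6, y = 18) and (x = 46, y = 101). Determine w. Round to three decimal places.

w = 0.431

u(155.6,18) = u(46,101) means w·155.6 + (1−w)·18 = w·46 + (1−w)·101.
w·(155.6−46) = (1−w)·(101−18), i.e. w·109.6 = (1−w)·83.
So w/(1−w) = 83/109.6 = 0.7573, giving w = 83/(109.6+83) = 0.431.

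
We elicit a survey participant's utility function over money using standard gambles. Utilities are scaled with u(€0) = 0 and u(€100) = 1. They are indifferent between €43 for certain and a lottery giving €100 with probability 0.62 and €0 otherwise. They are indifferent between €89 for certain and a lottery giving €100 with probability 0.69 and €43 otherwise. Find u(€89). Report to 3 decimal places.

0.882

From the first indifference, u(€43) = 0.62·u(€100) + 0.38·u(€0) = 0.62·1 + 0.38·0 = 0.62.
Chaining: u(€89) = 0.69·1.00 + 0.31·0.62 = 0.8822.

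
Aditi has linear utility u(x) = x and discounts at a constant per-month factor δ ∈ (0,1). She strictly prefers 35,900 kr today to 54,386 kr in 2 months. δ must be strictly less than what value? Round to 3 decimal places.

The preference means 35900 > δ^2·54386.
Dividing by 54386: δ^2 < 0.66010. Both sides are positive, so the square root keeps the direction.
δ < (35900/54386)^(1/2) ≈ 0.812.

δ < 0.812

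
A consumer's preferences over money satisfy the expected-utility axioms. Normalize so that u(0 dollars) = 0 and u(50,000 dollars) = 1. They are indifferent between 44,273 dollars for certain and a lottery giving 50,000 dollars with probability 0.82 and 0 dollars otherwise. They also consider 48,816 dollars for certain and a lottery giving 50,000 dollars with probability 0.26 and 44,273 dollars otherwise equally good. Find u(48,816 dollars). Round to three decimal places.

From the first indifference, u(44,273 dollars) = 0.82·u(50,000 dollars) + 0.18·u(0 dollars) = 0.82·1 + 0.18·0 = 0.82.
Chaining: u(48,816 dollars) = 0.26·1.00 + 0.74·0.82 = 0.8668.

0.867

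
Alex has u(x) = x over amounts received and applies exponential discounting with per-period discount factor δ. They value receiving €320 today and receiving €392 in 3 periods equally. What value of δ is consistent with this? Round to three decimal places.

Indifference means u(320) = δ^3 · u(392), so δ^3 = u(320)/u(392).
With u(x) = x: δ^3 = 320/392 = 0.81633.
So δ = 0.81633^(1/3) ≈ 0.935.

δ ≈ 0.935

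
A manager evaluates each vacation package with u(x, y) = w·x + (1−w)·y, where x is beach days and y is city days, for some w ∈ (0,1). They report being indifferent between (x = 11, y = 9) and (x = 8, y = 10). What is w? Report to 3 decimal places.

w = 0.250

Indifference: w·11 + (1−w)·9 = w·8 + (1−w)·10.
Rearranging, 3·w − 1·(1−w) = 0.
So w/(1−w) = 1/3 = 0.3333, giving w = 1/(3+1) = 0.250.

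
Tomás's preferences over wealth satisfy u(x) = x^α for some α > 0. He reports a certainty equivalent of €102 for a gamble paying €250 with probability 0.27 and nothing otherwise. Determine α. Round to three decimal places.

α ≈ 1.461

EU(lottery) = 0.27·250^α + 0.73·0 = 0.27·250^α.
Indifference: 102^α = 0.27·250^α, so (102/250)^α = 0.27.
Take logs: α = ln 0.27 / ln(102/250) ≈ 1.46051.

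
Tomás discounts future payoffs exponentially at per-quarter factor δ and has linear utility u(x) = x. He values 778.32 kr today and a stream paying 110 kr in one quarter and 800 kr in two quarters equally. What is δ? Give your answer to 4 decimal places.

The stream is worth 110δ + 800δ² today, so 110δ + 800δ² = 778.32.
That is, 800δ² + 110δ − 778.32 = 0, a quadratic in δ.
The positive root is δ = [−110 + √(110² + 4·800·778.32)] / (2·800) = (−110 + 1582.000)/1600 ≈ 0.9200.

δ ≈ 0.9200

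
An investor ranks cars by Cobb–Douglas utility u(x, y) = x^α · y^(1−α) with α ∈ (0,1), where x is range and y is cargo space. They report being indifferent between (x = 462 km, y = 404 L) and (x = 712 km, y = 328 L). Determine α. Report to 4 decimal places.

Indifference: 462^α · 404^(1−α) = 712^α · 328^(1−α).
Rearrange to (462/712)^α = (328/404)^(1−α) and take logs: α·-0.4325130 = (1−α)·-0.2084013.
With A = -0.4325130 and B = -0.2084013: α·A = (1−α)·B, so α = B/(A+B) = -0.2084013/-0.6409143 ≈ 0.3252.

α ≈ 0.3252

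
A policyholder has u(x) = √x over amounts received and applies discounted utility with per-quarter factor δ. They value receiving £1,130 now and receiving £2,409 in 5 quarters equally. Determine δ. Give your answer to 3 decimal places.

δ ≈ 0.927

Equating discounted utilities: u(1130) = δ^5·u(2409) ⇒ δ^5 = u(1130)/u(2409).
Since u(x) = √x, δ^5 = √(1130/2409) = 0.68489.
So δ = 0.68489^(1/5) ≈ 0.927.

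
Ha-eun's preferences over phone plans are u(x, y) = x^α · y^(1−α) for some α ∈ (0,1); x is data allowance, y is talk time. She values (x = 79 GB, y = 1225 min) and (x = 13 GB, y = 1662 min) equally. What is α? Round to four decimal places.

Set the two utilities equal: 79^α·1225^(1−α) = 13^α·1662^(1−α).
Rearrange to (79/13)^α = (1662/1225)^(1−α) and take logs: α·1.8044985 = (1−α)·0.3050809.
So α/(1−α) = (0.3050809)/(1.8044985) = 0.1690669, and α = 0.1690669/1.1690669 ≈ 0.1446.

α ≈ 0.1446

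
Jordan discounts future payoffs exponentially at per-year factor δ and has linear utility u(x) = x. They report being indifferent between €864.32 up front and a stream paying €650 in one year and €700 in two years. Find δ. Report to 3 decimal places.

Equating present values: 864.32 = 650δ + 700δ².
That is, 700δ² + 650δ − 864.32 = 0, a quadratic in δ.
δ = (−650 + √(650² + 4·700·864.32)) / (2·700) = (−650 + √2842596.00) / 1400 ≈ 0.740.

δ ≈ 0.740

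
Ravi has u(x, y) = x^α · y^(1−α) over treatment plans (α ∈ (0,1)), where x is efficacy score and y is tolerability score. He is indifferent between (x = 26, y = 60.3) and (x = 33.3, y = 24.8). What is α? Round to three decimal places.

Indifference: 26^α · 60.3^(1−α) = 33.3^α · 24.8^(1−α).
(26/33.3)^α = (24.8/60.3)^(1−α); take logs: α·ln(26/33.3) = (1−α)·ln(24.8/60.3), i.e. α·-0.247461 = (1−α)·-0.888488.
So α/(1−α) = (-0.888488)/(-0.247461) = 3.590416, and α = 3.590416/4.590416 ≈ 0.782.

α ≈ 0.782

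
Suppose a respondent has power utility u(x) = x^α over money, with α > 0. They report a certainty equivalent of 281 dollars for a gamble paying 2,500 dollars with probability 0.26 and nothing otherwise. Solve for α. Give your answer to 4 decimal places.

α ≈ 0.6163

The lottery's expected utility is 0.26·u(2500) + 0.74·u(0) = 0.26·2500^α (since u(0) = 0 for α > 0).
Equating: 281^α = 0.26·2500^α, i.e. 0.1124^α = 0.26.
α = ln(0.26) / ln(281/2500) = -1.3470736/-2.1856913 ≈ 0.6163.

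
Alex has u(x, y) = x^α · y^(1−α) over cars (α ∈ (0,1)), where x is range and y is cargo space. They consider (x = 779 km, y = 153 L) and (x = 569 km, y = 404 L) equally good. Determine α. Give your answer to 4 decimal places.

Set the two utilities equal: 779^α·153^(1−α) = 569^α·404^(1−α).
(779/569)^α = (404/153)^(1−α); take logs: α·ln(779/569) = (1−α)·ln(404/153), i.e. α·0.3141306 = (1−α)·0.9709770.
So α/(1−α) = (0.9709770)/(0.3141306) = 3.0909978, and α = 3.0909978/4.0909978 ≈ 0.7556.

α ≈ 0.7556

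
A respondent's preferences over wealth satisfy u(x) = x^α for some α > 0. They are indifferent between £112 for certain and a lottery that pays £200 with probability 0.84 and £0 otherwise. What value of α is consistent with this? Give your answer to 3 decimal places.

The lottery's expected utility is 0.84·u(200) + 0.16·u(0) = 0.84·200^α (since u(0) = 0 for α > 0).
Indifference: 112^α = 0.84·200^α, so (112/200)^α = 0.84.
α = ln(0.84) / ln(112/200) = -0.174353/-0.579818 ≈ 0.301.

α ≈ 0.301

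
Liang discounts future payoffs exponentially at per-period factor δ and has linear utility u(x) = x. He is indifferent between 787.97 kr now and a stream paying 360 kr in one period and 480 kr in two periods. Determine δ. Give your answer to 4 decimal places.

δ ≈ 0.9600

Equating present values: 787.97 = 360δ + 480δ².
Rearranged: 480δ² + 360δ − 787.97 = 0.
The positive root is δ = [−360 + √(360² + 4·480·787.97)] / (2·480) = (−360 + 1281.601)/960 ≈ 0.9600.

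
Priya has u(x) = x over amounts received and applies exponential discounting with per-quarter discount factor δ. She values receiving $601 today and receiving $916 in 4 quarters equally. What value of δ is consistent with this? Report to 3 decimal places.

Equating discounted utilities: u(601) = δ^4·u(916) ⇒ δ^4 = u(601)/u(916).
With u(x) = x: δ^4 = 601/916 = 0.65611.
So δ = 0.65611^(1/4) ≈ 0.900.

δ ≈ 0.900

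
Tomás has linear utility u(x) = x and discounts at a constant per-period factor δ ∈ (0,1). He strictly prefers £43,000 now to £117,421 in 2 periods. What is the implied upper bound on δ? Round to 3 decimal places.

δ < 0.605

Comparing present values: 43000 > δ^2·117421.
So δ^2 < 43000/117421 = 0.36620; taking the square root of both positive sides preserves the inequality.
δ < (43000/117421)^(1/2) ≈ 0.605.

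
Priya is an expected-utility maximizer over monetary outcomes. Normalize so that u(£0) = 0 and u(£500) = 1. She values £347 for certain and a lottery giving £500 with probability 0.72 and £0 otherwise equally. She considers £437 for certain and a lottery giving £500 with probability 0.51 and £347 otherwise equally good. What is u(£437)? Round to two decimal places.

0.86

First, u(£347) = 0.72·u(£500) + 0.28·u(£0) = 0.72.
The second indifference gives u(£437) = 0.51·u(£500) + 0.49·u(£347) = 0.51·1.00 + 0.49·0.72 = 0.8628.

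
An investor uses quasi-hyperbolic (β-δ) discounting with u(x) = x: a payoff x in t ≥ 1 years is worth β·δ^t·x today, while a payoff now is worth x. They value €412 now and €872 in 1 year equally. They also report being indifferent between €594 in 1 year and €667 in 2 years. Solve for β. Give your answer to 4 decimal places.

The second indifference involves only future payoffs, so β cancels: β·δ^1·594 = β·δ^2·667, giving δ = 594/667 = 0.89055.
The first indifference: 412 = β·δ·872, so β = 412/(δ·872) = 412/(0.89055·872) ≈ 0.5305.

β ≈ 0.5305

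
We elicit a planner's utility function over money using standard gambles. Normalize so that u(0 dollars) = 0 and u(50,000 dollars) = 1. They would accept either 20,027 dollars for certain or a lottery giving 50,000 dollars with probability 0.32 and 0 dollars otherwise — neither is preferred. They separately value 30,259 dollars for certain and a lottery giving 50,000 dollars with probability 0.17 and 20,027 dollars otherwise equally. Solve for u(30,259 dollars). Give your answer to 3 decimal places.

The first gamble pins u(20,027 dollars): it must equal 0.32·1 + 0.68·0 = 0.32.
The second indifference gives u(30,259 dollars) = 0.17·u(50,000 dollars) + 0.83·u(20,027 dollars) = 0.17·1.00 + 0.83·0.32 = 0.4356.

0.436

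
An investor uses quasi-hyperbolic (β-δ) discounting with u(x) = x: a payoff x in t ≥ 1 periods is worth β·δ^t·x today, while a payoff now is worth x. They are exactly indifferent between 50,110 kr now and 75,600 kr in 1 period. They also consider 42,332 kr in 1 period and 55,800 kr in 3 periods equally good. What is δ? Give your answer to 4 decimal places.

δ ≈ 0.8710

From the later pair, β·δ^1·42332 = β·δ^3·55800; dividing through, δ^2 = 42332/55800 = 0.75864, so δ = 0.87100.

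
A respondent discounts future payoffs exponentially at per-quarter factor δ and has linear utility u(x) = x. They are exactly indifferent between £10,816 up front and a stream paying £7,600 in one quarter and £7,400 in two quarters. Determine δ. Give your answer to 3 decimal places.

δ ≈ 0.800

Present value of the stream is 7600·δ + 7400·δ². Indifference gives 7600δ + 7400δ² = 10816.
Rearranged: 7400δ² + 7600δ − 10816 = 0.
The positive root is δ = [−7600 + √(7600² + 4·7400·10816)] / (2·7400) = (−7600 + 19440.000)/14800 ≈ 0.800.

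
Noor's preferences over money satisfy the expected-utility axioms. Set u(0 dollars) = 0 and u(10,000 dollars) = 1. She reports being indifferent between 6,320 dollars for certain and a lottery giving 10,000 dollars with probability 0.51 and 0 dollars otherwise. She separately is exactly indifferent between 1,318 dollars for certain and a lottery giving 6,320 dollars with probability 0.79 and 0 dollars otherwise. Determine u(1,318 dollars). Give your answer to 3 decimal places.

0.403

First, u(6,320 dollars) = 0.51·u(10,000 dollars) + 0.49·u(0 dollars) = 0.51.
The second indifference gives u(1,318 dollars) = 0.79·u(6,320 dollars) + 0.21·u(0 dollars) = 0.79·0.51 + 0.21·0.00 = 0.4029.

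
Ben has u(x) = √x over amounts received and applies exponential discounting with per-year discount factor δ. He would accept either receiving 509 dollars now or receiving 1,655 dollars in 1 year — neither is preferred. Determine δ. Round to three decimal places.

δ ≈ 0.555

The payoff in 1 year is discounted by δ, so u(509) = δ·u(1655) and δ = u(509)/u(1655).
With u(x) = √x: δ = √509/√1655 = √(509/1655) = 0.55457.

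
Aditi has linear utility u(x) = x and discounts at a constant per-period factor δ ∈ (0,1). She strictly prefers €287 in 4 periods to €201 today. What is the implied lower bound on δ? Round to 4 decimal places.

δ > 0.9148

The preference means 201 < δ^4·287.
So δ^4 > 201/287 = 0.70035; taking the 4th root of both positive sides preserves the inequality.
δ > (201/287)^(1/4) ≈ 0.9148.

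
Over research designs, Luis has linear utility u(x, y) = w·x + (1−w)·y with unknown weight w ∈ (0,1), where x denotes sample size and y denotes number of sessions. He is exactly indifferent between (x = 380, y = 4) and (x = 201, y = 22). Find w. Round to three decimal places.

Equating utilities: w·380 + (1−w)·4 = w·201 + (1−w)·22.
w·(380−201) = (1−w)·(22−4), i.e. w·179 = (1−w)·18.
So w/(1−w) = 18/179 = 0.1006, giving w = 18/(179+18) = 0.091.

w = 0.091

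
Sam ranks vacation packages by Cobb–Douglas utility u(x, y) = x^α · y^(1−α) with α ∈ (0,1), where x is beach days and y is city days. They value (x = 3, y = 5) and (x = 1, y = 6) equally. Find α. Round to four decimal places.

Set the two utilities equal: 3^α·5^(1−α) = 1^α·6^(1−α).
Rearrange to (3/1)^α = (6/5)^(1−α) and take logs: α·1.0986123 = (1−α)·0.1823216.
So α/(1−α) = (0.1823216)/(1.0986123) = 0.1659563, and α = 0.1659563/1.1659563 ≈ 0.1423.

α ≈ 0.1423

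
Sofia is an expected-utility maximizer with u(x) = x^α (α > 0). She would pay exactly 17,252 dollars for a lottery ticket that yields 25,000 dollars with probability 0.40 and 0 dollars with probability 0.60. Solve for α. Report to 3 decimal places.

The lottery's expected utility is 0.40·u(25000) + 0.60·u(0) = 0.40·25000^α (since u(0) = 0 for α > 0).
Indifference: 17252^α = 0.40·25000^α, so (17252/25000)^α = 0.40.
α = ln(0.40) / ln(17252/25000) = -0.916291/-0.370948 ≈ 2.470.

α ≈ 2.470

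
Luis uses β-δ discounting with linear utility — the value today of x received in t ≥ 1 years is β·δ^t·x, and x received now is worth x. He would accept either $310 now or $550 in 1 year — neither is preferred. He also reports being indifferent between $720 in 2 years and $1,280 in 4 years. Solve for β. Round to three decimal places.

β ≈ 0.752

Both payoffs in the second observation are in the future, so β drops out: δ^2·720 = δ^4·1280 ⇒ δ^2 = 720/1280 = 0.56250, so δ = 0.75000.
Substituting δ into 310 = β·δ·550: β = 310/(412.500) ≈ 0.752.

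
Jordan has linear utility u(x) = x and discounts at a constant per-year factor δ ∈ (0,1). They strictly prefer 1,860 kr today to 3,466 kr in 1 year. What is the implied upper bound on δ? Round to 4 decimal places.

δ < 0.5366

Comparing present values: 1860 > δ·3466.
Dividing through by 3466 gives δ < 0.53664.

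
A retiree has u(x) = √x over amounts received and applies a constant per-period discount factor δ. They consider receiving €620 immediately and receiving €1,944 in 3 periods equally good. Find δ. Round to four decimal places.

Equating discounted utilities: u(620) = δ^3·u(1944) ⇒ δ^3 = u(620)/u(1944).
With u(x) = √x: δ^3 = √620/√1944 = √(620/1944) = 0.56474.
So δ = 0.56474^(1/3) ≈ 0.8266.

δ ≈ 0.8266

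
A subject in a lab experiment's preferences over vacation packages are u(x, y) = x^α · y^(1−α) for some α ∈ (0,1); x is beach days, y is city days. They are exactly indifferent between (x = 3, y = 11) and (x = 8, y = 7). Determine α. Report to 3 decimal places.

α ≈ 0.315

The Cobb–Douglas utilities coincide, so 3^α·11^(1−α) = 8^α·7^(1−α).
Rearrange to (3/8)^α = (7/11)^(1−α) and take logs: α·-0.980829 = (1−α)·-0.451985.
So α/(1−α) = (-0.451985)/(-0.980829) = 0.460819, and α = 0.460819/1.460819 ≈ 0.315.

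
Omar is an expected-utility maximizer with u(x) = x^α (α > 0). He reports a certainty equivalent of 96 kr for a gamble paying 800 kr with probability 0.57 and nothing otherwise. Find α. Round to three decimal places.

Since u(0) = 0, the lottery's EU is 0.57·800^α.
Setting u(96) equal to that: 96^α = 0.57·800^α ⇒ (96/800)^α = 0.57.
α = ln(0.57) / ln(96/800) = -0.562119/-2.120264 ≈ 0.265.

α ≈ 0.265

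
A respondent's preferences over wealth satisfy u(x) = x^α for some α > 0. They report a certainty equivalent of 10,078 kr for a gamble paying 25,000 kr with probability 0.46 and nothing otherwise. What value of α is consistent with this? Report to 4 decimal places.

α ≈ 0.8547

The lottery's expected utility is 0.46·u(25000) + 0.54·u(0) = 0.46·25000^α (since u(0) = 0 for α > 0).
Setting u(10078) equal to that: 10078^α = 0.46·25000^α ⇒ (10078/25000)^α = 0.46.
Taking logs: α·ln(10078/25000) = ln(0.46), so α = -0.7765288 / -0.9085210 ≈ 0.8547.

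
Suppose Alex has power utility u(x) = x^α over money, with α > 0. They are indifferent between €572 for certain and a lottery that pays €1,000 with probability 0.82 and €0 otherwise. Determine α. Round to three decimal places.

Since u(0) = 0, the lottery's EU is 0.82·1000^α.
Equating: 572^α = 0.82·1000^α, i.e. 0.5720^α = 0.82.
Taking logs: α·ln(572/1000) = ln(0.82), so α = -0.198451 / -0.558616 ≈ 0.355.

α ≈ 0.355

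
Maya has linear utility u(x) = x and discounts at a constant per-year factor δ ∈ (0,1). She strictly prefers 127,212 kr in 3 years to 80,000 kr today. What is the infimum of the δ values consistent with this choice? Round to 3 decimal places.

δ > 0.857

The preference means 80000 < δ^3·127212.
Dividing by 127212: δ^3 > 0.62887. Both sides are positive, so the cube root keeps the direction.
δ > 0.62887^(1/3) = 0.857.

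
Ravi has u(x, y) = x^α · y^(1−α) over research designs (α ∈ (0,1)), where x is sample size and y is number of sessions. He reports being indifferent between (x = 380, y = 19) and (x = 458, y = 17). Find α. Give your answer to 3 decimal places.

α ≈ 0.373

Indifference: 380^α · 19^(1−α) = 458^α · 17^(1−α).
Taking logs: α·ln 380 + (1−α)·ln 19 = α·ln 458 + (1−α)·ln 17, i.e. α·-0.186698 = (1−α)·-0.111226.
Thus α·(-0.297924) = -0.111226, so α = -0.111226/-0.297924 ≈ 0.373.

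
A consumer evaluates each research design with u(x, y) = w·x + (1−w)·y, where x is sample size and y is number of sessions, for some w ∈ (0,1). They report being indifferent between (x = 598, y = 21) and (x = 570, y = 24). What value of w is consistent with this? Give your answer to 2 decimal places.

w = 0.10

Indifference: w·598 + (1−w)·21 = w·570 + (1−w)·24.
Collecting terms: w·28 = (1−w)·3.
The marginal rate of substitution is 3/28, so w = 3/(28+3) = 0.10.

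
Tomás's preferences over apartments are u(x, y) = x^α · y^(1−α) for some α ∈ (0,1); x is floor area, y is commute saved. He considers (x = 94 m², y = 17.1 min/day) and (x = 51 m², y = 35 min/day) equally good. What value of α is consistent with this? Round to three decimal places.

Indifference: 94^α · 17.1^(1−α) = 51^α · 35^(1−α).
(94/51)^α = (35/17.1)^(1−α); take logs: α·ln(94/51) = (1−α)·ln(35/17.1), i.e. α·0.611469 = (1−α)·0.716270.
So α/(1−α) = (0.716270)/(0.611469) = 1.171392, and α = 1.171392/2.171392 ≈ 0.539.

α ≈ 0.539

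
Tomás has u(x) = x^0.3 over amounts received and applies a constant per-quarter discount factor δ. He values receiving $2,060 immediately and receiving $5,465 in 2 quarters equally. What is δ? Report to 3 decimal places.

The payoff in 2 quarters is discounted by δ^2, so u(2060) = δ^2·u(5465) and δ^2 = u(2060)/u(5465).
With u(x) = x^0.3: δ^2 = 2060^0.3/5465^0.3 = (2060/5465)^0.3 = 0.74625.
Taking the square root: δ = 0.74625^(1/2) ≈ 0.864.

δ ≈ 0.864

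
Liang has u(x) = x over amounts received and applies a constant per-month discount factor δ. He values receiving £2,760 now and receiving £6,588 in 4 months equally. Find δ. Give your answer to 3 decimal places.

δ ≈ 0.805

Indifference means u(2760) = δ^4 · u(6588), so δ^4 = u(2760)/u(6588).
With u(x) = x: δ^4 = 2760/6588 = 0.41894.
Hence δ = (0.41894)^(1/4) = 0.80452.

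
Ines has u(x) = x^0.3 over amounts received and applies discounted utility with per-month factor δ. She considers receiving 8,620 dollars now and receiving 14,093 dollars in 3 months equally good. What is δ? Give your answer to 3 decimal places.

δ ≈ 0.952

The payoff in 3 months is discounted by δ^3, so u(8620) = δ^3·u(14093) and δ^3 = u(8620)/u(14093).
Since u(x) = x^0.3, δ^3 = (8620/14093)^0.3 = 0.61165^0.3 = 0.86288.
So δ = 0.86288^(1/3) ≈ 0.952.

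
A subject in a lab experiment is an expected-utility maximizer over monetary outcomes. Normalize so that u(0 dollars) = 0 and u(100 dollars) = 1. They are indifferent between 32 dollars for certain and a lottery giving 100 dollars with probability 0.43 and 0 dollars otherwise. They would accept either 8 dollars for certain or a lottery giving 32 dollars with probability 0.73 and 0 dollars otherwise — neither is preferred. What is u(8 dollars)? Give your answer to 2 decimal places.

First, u(32 dollars) = 0.43·u(100 dollars) + 0.57·u(0 dollars) = 0.43.
Then u(8 dollars) = 0.73·u(32 dollars) + 0.27·u(0 dollars) = 0.73·0.43 + 0.27·0.00 = 0.3139.

0.31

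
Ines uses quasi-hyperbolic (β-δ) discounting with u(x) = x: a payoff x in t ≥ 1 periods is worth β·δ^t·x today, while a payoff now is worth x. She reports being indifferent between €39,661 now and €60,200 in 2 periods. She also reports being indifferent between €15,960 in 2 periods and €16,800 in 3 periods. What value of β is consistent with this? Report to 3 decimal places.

β ≈ 0.730

Both payoffs in the second observation are in the future, so β drops out: δ^2·15960 = δ^3·16800 ⇒ δ = 15960/16800 = 0.95000.
Substituting δ into 39661 = β·δ^2·60200: β = 39661/(54330.500) ≈ 0.730.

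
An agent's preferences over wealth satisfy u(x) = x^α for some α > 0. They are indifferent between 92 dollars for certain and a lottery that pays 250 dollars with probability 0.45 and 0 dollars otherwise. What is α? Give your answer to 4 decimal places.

α ≈ 0.7988

EU(lottery) = 0.45·250^α + 0.55·0 = 0.45·250^α.
Indifference: 92^α = 0.45·250^α, so (92/250)^α = 0.45.
Take logs: α = ln 0.45 / ln(92/250) ≈ 0.798769.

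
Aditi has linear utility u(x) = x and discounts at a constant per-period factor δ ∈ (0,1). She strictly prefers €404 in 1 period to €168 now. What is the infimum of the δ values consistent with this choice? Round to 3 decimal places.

δ > 0.416

The preference means 168 < δ·404.
Dividing through by 404 gives δ > 0.41584.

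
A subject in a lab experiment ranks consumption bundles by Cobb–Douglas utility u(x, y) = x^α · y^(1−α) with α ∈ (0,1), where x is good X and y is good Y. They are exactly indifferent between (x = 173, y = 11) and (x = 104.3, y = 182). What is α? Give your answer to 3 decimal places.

Indifference: 173^α · 11^(1−α) = 104.3^α · 182^(1−α).
(173/104.3)^α = (182/11)^(1−α); take logs: α·ln(173/104.3) = (1−α)·ln(182/11), i.e. α·0.506020 = (1−α)·2.806111.
With A = 0.506020 and B = 2.806111: α·A = (1−α)·B, so α = B/(A+B) = 2.806111/3.312131 ≈ 0.847.

α ≈ 0.847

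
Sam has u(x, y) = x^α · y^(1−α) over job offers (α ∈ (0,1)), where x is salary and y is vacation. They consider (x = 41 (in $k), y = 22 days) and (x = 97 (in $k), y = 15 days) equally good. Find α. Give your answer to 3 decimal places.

Indifference: 41^α · 22^(1−α) = 97^α · 15^(1−α).
Rearrange to (41/97)^α = (15/22)^(1−α) and take logs: α·-0.861139 = (1−α)·-0.382992.
Thus α·(-1.244131) = -0.382992, so α = -0.382992/-1.244131 ≈ 0.308.

α ≈ 0.308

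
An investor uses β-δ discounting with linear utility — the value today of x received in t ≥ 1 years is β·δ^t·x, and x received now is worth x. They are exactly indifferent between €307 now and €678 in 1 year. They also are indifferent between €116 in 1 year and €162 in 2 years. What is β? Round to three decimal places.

β ≈ 0.632

The second indifference involves only future payoffs, so β cancels: β·δ^1·116 = β·δ^2·162, giving δ = 116/162 = 0.71605.
The first indifference: 307 = β·δ·678, so β = 307/(δ·678) = 307/(0.71605·678) ≈ 0.632.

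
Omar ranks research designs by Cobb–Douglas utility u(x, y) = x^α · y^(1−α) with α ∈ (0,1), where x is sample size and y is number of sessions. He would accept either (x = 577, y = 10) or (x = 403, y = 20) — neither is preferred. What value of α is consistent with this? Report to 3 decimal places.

α ≈ 0.659

Set the two utilities equal: 577^α·10^(1−α) = 403^α·20^(1−α).
Rearrange to (577/403)^α = (20/10)^(1−α) and take logs: α·0.358906 = (1−α)·0.693147.
So α/(1−α) = (0.693147)/(0.358906) = 1.931277, and α = 1.931277/2.931277 ≈ 0.659.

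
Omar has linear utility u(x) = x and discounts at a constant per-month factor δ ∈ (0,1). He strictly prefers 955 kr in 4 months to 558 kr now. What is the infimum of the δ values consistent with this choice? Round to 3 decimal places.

δ > 0.874

Under u(x) = x this choice says 558 < δ^4·955.
Dividing by 955: δ^4 > 0.58429. Both sides are positive, so the 4th root keeps the direction.
δ > (558/955)^(1/4) ≈ 0.874.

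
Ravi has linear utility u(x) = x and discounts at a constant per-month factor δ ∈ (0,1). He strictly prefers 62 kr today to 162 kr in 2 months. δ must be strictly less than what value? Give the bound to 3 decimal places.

δ < 0.619

Under u(x) = x this choice says 62 > δ^2·162.
So δ^2 < 62/162 = 0.38272; taking the square root of both positive sides preserves the inequality.
δ < 0.38272^(1/2) = 0.619.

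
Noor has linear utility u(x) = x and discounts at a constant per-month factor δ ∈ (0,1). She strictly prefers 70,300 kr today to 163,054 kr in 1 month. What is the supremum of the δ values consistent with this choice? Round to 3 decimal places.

The preference means 70300 > δ·163054.
So δ < 70300/163054 = 0.43115.

δ < 0.431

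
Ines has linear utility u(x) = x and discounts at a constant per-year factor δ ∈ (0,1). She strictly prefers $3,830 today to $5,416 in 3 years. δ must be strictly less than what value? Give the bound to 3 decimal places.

δ < 0.891

Under u(x) = x this choice says 3830 > δ^3·5416.
Hence δ^3 < 3830/5416 = 0.70716, and x ↦ x^(1/3) is increasing on (0,∞).
δ < (3830/5416)^(1/3) ≈ 0.891.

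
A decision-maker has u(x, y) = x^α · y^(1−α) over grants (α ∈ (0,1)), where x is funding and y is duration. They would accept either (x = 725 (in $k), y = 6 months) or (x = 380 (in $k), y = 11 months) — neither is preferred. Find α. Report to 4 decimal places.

α ≈ 0.4841

Indifference: 725^α · 6^(1−α) = 380^α · 11^(1−α).
(725/380)^α = (11/6)^(1−α); take logs: α·ln(725/380) = (1−α)·ln(11/6), i.e. α·0.6460004 = (1−α)·0.6061358.
So α/(1−α) = (0.6061358)/(0.6460004) = 0.9382901, and α = 0.9382901/1.9382901 ≈ 0.4841.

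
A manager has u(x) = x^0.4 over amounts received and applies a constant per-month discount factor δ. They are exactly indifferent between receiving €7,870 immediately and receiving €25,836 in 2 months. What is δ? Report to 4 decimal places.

δ ≈ 0.7884

Indifference means u(7870) = δ^2 · u(25836), so δ^2 = u(7870)/u(25836).
Since u(x) = x^0.4, δ^2 = (7870/25836)^0.4 = 0.30461^0.4 = 0.62158.
Hence δ = (0.62158)^(1/2) = 0.788406.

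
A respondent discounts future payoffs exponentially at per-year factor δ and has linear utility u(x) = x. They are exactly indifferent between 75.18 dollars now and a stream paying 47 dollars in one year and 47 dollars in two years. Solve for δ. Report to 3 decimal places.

δ ≈ 0.860

The stream is worth 47δ + 47δ² today, so 47δ + 47δ² = 75.18.
Rearranged: 47δ² + 47δ − 75.18 = 0.
The positive root is δ = [−47 + √(47² + 4·47·75.18)] / (2·47) = (−47 + 127.839)/94 ≈ 0.860.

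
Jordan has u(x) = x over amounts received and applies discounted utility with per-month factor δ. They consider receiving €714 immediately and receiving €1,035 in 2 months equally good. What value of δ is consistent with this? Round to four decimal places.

δ ≈ 0.8306

Indifference means u(714) = δ^2 · u(1035), so δ^2 = u(714)/u(1035).
With u(x) = x: δ^2 = 714/1035 = 0.68986.
So δ = 0.68986^(1/2) ≈ 0.8306.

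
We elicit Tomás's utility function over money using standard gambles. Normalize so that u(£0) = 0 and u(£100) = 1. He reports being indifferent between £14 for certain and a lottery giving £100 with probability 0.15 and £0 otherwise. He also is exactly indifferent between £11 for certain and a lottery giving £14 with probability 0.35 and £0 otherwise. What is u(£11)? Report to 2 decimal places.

0.05

From the first indifference, u(£14) = 0.15·u(£100) + 0.85·u(£0) = 0.15·1 + 0.85·0 = 0.15.
Chaining: u(£11) = 0.35·0.15 + 0.65·0.00 = 0.0525.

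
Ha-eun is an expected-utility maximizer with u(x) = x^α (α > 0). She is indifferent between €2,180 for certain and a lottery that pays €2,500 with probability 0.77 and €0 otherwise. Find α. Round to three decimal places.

The lottery's expected utility is 0.77·u(2500) + 0.23·u(0) = 0.77·2500^α (since u(0) = 0 for α > 0).
Indifference: 2180^α = 0.77·2500^α, so (2180/2500)^α = 0.77.
Take logs: α = ln 0.77 / ln(2180/2500) ≈ 1.90825.

α ≈ 1.908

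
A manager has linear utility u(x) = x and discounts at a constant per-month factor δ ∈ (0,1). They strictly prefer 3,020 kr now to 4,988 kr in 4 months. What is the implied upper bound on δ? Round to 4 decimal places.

Under u(x) = x this choice says 3020 > δ^4·4988.
Dividing by 4988: δ^4 < 0.60545. Both sides are positive, so the 4th root keeps the direction.
δ < (3020/4988)^(1/4) ≈ 0.8821.

δ < 0.8821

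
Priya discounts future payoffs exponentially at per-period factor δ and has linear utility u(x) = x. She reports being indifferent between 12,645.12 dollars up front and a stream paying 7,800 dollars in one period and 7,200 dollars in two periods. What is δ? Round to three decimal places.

δ ≈ 0.890

Equating present values: 12645.12 = 7800δ + 7200δ².
That is, 7200δ² + 7800δ − 12645.12 = 0, a quadratic in δ.
By the quadratic formula (taking the positive root), δ = (−7800 + √425019456.00) / 14400 ≈ 0.890.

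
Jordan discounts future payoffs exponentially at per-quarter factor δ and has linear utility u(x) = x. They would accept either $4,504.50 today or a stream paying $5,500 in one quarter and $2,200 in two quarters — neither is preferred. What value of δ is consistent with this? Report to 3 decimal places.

Equating present values: 4504.50 = 5500δ + 2200δ².
That is, 2200δ² + 5500δ − 4504.50 = 0, a quadratic in δ.
By the quadratic formula (taking the positive root), δ = (−5500 + √69889600.00) / 4400 ≈ 0.650.

δ ≈ 0.650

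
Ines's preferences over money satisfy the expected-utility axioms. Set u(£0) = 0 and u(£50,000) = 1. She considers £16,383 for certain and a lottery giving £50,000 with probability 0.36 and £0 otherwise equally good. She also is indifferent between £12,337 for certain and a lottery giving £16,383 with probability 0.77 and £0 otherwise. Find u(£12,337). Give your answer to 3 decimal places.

0.277

From the first indifference, u(£16,383) = 0.36·u(£50,000) + 0.64·u(£0) = 0.36·1 + 0.64·0 = 0.36.
Then u(£12,337) = 0.77·u(£16,383) + 0.23·u(£0) = 0.77·0.36 + 0.23·0.00 = 0.2772.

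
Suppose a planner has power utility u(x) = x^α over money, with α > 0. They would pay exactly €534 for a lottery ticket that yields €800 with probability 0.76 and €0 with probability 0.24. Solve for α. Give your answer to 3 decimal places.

α ≈ 0.679

EU(lottery) = 0.76·800^α + 0.24·0 = 0.76·800^α.
Equating: 534^α = 0.76·800^α, i.e. 0.6675^α = 0.76.
Taking logs: α·ln(534/800) = ln(0.76), so α = -0.274437 / -0.404216 ≈ 0.679.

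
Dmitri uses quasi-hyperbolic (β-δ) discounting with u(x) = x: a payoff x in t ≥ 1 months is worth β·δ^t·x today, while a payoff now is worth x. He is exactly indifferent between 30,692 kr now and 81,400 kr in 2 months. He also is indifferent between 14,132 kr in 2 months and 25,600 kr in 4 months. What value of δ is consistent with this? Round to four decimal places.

δ ≈ 0.7430

From the later pair, β·δ^2·14132 = β·δ^4·25600; dividing through, δ^2 = 14132/25600 = 0.55203, so δ = 0.74299.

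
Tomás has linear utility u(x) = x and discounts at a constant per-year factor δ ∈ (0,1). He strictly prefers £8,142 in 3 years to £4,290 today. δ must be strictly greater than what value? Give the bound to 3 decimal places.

The preference means 4290 < δ^3·8142.
Hence δ^3 > 4290/8142 = 0.52690, and x ↦ x^(1/3) is increasing on (0,∞).
δ > (4290/8142)^(1/3) ≈ 0.808.

δ > 0.808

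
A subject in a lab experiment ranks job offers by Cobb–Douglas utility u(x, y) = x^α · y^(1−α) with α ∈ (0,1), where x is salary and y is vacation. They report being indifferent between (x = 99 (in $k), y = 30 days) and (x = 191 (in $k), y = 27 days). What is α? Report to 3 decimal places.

α ≈ 0.138

Indifference: 99^α · 30^(1−α) = 191^α · 27^(1−α).
Rearrange to (99/191)^α = (27/30)^(1−α) and take logs: α·-0.657154 = (1−α)·-0.105361.
So α/(1−α) = (-0.105361)/(-0.657154) = 0.160329, and α = 0.160329/1.160329 ≈ 0.138.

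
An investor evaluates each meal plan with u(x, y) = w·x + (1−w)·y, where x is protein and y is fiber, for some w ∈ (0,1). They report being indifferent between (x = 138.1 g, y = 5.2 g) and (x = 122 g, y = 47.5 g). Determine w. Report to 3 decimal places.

u(138.1,5.2) = u(122,47.5) means w·138.1 + (1−w)·5.2 = w·122 + (1−w)·47.5.
Collecting terms: w·16.1 = (1−w)·42.3.
Hence w = 42.3/(16.1+42.3) = 42.3/58.4 = 0.724.

w = 0.724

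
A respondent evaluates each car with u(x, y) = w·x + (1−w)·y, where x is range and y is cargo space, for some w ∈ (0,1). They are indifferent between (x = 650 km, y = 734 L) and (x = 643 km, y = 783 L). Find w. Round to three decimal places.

u(650,734) = u(643,783) means w·650 + (1−w)·734 = w·643 + (1−w)·783.
w·(650−643) = (1−w)·(783−734), i.e. w·7 = (1−w)·49.
So w/(1−w) = 49/7 = 7.0000, giving w = 49/(7+49) = 0.875.

w = 0.875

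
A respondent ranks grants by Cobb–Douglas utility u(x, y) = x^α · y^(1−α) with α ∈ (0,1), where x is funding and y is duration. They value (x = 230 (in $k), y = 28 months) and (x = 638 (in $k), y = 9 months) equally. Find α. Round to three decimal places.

The Cobb–Douglas utilities coincide, so 230^α·28^(1−α) = 638^α·9^(1−α).
Rearrange to (230/638)^α = (9/28)^(1−α) and take logs: α·-1.020259 = (1−α)·-1.134980.
With A = -1.020259 and B = -1.134980: α·A = (1−α)·B, so α = B/(A+B) = -1.134980/-2.155239 ≈ 0.527.

α ≈ 0.527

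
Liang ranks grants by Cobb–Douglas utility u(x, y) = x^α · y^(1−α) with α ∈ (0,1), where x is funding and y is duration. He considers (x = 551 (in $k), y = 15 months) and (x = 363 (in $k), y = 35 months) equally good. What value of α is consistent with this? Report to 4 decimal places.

α ≈ 0.6700

Set the two utilities equal: 551^α·15^(1−α) = 363^α·35^(1−α).
(551/363)^α = (35/15)^(1−α); take logs: α·ln(551/363) = (1−α)·ln(35/15), i.e. α·0.4173320 = (1−α)·0.8472979.
Thus α·(1.2646299) = 0.8472979, so α = 0.8472979/1.2646299 ≈ 0.6700.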